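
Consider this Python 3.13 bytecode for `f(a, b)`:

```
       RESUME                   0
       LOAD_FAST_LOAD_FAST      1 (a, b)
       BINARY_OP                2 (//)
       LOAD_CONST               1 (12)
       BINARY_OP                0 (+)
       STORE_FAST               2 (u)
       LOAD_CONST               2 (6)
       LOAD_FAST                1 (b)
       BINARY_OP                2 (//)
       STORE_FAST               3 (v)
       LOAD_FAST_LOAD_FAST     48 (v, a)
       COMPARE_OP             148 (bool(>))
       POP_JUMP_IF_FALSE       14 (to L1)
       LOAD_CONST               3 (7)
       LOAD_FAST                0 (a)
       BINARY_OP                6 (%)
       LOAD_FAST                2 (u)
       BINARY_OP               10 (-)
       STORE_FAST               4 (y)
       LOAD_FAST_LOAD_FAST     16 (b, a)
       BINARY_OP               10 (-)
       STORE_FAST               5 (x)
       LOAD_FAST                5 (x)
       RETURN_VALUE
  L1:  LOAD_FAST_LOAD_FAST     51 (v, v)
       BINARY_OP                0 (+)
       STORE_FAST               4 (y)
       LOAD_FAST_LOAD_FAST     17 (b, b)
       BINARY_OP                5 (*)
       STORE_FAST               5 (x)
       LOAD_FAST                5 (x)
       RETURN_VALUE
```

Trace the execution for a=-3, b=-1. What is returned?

LOAD_FAST_LOAD_FAST a,b → push -3,-1. Stack: [-3, -1]
BINARY_OP // → -3 // -1 = 3. Stack: [3]
LOAD_CONST → push 12. Stack: [3, 12]
BINARY_OP + → 3 + 12 = 15. Stack: [15]
STORE_FAST u → u=15. Stack: []
LOAD_CONST → push 6. Stack: [6]
LOAD_FAST b → push -1. Stack: [6, -1]
BINARY_OP // → 6 // -1 = -6. Stack: [-6]
STORE_FAST v → v=-6. Stack: []
LOAD_FAST_LOAD_FAST v,a → push -6,-3. Stack: [-6, -3]
COMPARE_OP bool(>) → -6 vs -3 = False. Stack: [False]
POP_JUMP_IF_FALSE → pop False; jump. Stack: []
LOAD_FAST_LOAD_FAST v,v → push -6,-6. Stack: [-6, -6]
BINARY_OP + → -6 + -6 = -12. Stack: [-12]
STORE_FAST y → y=-12. Stack: []
LOAD_FAST_LOAD_FAST b,b → push -1,-1. Stack: [-1, -1]
BINARY_OP * → -1 * -1 = 1. Stack: [1]
STORE_FAST x → x=1. Stack: []
LOAD_FAST x → push 1. Stack: [1]
RETURN_VALUE → return 1.

1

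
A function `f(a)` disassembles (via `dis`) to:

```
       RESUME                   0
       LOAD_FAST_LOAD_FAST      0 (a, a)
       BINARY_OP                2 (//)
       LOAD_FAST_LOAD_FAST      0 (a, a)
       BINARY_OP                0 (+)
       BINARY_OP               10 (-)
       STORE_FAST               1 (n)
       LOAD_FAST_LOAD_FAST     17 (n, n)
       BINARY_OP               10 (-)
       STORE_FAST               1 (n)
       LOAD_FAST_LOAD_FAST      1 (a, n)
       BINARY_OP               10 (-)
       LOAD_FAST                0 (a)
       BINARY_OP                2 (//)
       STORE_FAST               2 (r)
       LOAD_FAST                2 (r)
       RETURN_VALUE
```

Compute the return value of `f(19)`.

LOAD_FAST_LOAD_FAST a,a → push 19,19. Stack: [19, 19]
BINARY_OP // → 19 // 19 = 1. Stack: [1]
LOAD_FAST_LOAD_FAST a,a → push 19,19. Stack: [1, 19, 19]
BINARY_OP + → 19 + 19 = 38. Stack: [1, 38]
BINARY_OP - → 1 - 38 = -37. Stack: [-37]
STORE_FAST n → n=-37. Stack: []
LOAD_FAST_LOAD_FAST n,n → push -37,-37. Stack: [-37, -37]
BINARY_OP - → -37 - -37 = 0. Stack: [0]
STORE_FAST n → n=0. Stack: []
LOAD_FAST_LOAD_FAST a,n → push 19,0. Stack: [19, 0]
BINARY_OP - → 19 - 0 = 19. Stack: [19]
LOAD_FAST a → push 19. Stack: [19, 19]
BINARY_OP // → 19 // 19 = 1. Stack: [1]
STORE_FAST r → r=1. Stack: []
LOAD_FAST r → push 1. Stack: [1]
RETURN_VALUE → return 1.

1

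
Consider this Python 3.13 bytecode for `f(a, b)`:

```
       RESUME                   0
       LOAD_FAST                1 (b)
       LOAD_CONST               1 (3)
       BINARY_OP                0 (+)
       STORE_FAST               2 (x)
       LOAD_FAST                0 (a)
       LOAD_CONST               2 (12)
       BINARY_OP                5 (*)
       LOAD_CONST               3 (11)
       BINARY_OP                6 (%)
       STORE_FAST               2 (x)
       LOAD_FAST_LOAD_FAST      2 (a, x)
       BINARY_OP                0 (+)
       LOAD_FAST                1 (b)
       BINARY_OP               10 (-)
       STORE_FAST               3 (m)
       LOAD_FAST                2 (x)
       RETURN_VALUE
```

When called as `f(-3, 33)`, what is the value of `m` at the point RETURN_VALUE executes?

LOAD_FAST b → push 33. Stack: [33]
LOAD_CONST → push 3. Stack: [33, 3]
BINARY_OP + → 33 + 3 = 36. Stack: [36]
STORE_FAST x → x=36. Stack: []
LOAD_FAST a → push -3. Stack: [-3]
LOAD_CONST → push 12. Stack: [-3, 12]
BINARY_OP * → -3 * 12 = -36. Stack: [-36]
LOAD_CONST → push 11. Stack: [-36, 11]
BINARY_OP % → -36 % 11 = 8. Stack: [8]
STORE_FAST x → x=8. Stack: []
LOAD_FAST_LOAD_FAST a,x → push -3,8. Stack: [-3, 8]
BINARY_OP + → -3 + 8 = 5. Stack: [5]
LOAD_FAST b → push 33. Stack: [5, 33]
BINARY_OP - → 5 - 33 = -28. Stack: [-28]
STORE_FAST m → m=-28. Stack: []
LOAD_FAST x → push 8. Stack: [8]
RETURN_VALUE → return 8.

-28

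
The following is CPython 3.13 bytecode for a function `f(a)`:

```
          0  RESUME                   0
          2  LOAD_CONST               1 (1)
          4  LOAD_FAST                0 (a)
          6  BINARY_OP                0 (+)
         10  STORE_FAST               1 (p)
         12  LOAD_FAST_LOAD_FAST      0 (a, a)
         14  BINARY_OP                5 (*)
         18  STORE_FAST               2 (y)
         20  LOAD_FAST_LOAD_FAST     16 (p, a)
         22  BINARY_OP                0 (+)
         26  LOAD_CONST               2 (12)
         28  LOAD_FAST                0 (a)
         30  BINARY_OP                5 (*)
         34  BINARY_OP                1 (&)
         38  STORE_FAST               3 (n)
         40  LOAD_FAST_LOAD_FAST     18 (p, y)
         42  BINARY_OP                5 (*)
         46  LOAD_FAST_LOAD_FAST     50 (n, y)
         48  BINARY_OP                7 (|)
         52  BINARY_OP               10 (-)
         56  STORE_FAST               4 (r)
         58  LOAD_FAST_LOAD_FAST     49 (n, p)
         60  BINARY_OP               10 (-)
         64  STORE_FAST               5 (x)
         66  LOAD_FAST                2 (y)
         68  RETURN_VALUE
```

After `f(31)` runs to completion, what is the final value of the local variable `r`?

29739

LOAD_CONST → push 1. Stack: [1]
LOAD_FAST a → push 31. Stack: [1, 31]
BINARY_OP + → 1 + 31 = 32. Stack: [32]
STORE_FAST p → p=32. Stack: []
LOAD_FAST_LOAD_FAST a,a → push 31,31. Stack: [31, 31]
BINARY_OP * → 31 * 31 = 961. Stack: [961]
STORE_FAST y → y=961. Stack: []
LOAD_FAST_LOAD_FAST p,a → push 32,31. Stack: [32, 31]
BINARY_OP + → 32 + 31 = 63. Stack: [63]
LOAD_CONST → push 12. Stack: [63, 12]
LOAD_FAST a → push 31. Stack: [63, 12, 31]
BINARY_OP * → 12 * 31 = 372. Stack: [63, 372]
BINARY_OP & → 63 & 372 = 52. Stack: [52]
STORE_FAST n → n=52. Stack: []
LOAD_FAST_LOAD_FAST p,y → push 32,961. Stack: [32, 961]
BINARY_OP * → 32 * 961 = 30752. Stack: [30752]
LOAD_FAST_LOAD_FAST n,y → push 52,961. Stack: [30752, 52, 961]
BINARY_OP | → 52 | 961 = 1013. Stack: [30752, 1013]
BINARY_OP - → 30752 - 1013 = 29739. Stack: [29739]
STORE_FAST r → r=29739. Stack: []
LOAD_FAST_LOAD_FAST n,p → push 52,32. Stack: [52, 32]
BINARY_OP - → 52 - 32 = 20. Stack: [20]
STORE_FAST x → x=20. Stack: []
LOAD_FAST y → push 961. Stack: [961]
RETURN_VALUE → return 961.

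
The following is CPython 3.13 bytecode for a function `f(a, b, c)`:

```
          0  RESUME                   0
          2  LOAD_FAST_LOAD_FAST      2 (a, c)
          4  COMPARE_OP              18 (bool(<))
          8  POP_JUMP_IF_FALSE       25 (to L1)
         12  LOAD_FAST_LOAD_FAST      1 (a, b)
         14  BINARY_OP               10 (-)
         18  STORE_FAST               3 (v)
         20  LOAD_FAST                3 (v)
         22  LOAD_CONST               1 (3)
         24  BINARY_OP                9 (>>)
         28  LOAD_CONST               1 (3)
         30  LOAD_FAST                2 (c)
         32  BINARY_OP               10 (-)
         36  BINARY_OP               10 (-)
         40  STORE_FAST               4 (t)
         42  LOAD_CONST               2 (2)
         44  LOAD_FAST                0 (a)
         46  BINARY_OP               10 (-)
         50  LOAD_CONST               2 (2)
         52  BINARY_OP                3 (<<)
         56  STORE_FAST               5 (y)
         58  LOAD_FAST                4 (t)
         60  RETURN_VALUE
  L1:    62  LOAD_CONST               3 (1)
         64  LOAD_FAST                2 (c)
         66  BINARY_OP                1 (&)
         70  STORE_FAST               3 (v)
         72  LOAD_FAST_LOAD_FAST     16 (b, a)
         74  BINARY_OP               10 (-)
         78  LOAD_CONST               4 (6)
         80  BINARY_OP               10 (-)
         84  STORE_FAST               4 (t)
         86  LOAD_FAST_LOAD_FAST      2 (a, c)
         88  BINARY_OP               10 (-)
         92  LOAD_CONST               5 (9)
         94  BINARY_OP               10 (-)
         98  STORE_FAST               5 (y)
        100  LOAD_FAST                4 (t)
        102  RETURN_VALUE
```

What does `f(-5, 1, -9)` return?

0

LOAD_FAST_LOAD_FAST a,c → push -5,-9. Stack: [-5, -9]
COMPARE_OP bool(<) → -5 vs -9 = False. Stack: [False]
POP_JUMP_IF_FALSE → pop False; jump. Stack: []
LOAD_CONST → push 1. Stack: [1]
LOAD_FAST c → push -9. Stack: [1, -9]
BINARY_OP & → 1 & -9 = 1. Stack: [1]
STORE_FAST v → v=1. Stack: []
LOAD_FAST_LOAD_FAST b,a → push 1,-5. Stack: [1, -5]
BINARY_OP - → 1 - -5 = 6. Stack: [6]
LOAD_CONST → push 6. Stack: [6, 6]
BINARY_OP - → 6 - 6 = 0. Stack: [0]
STORE_FAST t → t=0. Stack: []
LOAD_FAST_LOAD_FAST a,c → push -5,-9. Stack: [-5, -9]
BINARY_OP - → -5 - -9 = 4. Stack: [4]
LOAD_CONST → push 9. Stack: [4, 9]
BINARY_OP - → 4 - 9 = -5. Stack: [-5]
STORE_FAST y → y=-5. Stack: []
LOAD_FAST t → push 0. Stack: [0]
RETURN_VALUE → return 0.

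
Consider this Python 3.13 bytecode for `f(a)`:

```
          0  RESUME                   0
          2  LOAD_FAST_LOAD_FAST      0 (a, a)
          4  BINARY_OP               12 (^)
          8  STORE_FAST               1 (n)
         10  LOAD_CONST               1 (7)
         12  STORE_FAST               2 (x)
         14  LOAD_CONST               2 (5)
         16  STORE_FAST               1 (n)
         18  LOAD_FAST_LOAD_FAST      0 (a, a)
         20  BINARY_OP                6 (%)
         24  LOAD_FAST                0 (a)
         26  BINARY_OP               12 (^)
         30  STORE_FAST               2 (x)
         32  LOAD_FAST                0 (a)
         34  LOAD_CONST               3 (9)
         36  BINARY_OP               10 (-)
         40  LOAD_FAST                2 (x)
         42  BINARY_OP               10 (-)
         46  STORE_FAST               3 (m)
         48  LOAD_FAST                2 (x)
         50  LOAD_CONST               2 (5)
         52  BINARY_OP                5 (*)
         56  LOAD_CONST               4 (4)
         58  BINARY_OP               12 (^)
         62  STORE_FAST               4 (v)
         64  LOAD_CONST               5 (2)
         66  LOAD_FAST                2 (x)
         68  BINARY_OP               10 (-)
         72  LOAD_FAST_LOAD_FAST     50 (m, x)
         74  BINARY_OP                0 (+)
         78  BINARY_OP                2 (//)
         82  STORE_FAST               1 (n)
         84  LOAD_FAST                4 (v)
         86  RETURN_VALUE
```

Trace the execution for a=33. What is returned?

161

LOAD_FAST_LOAD_FAST a,a → push 33,33. Stack: [33, 33]
BINARY_OP ^ → 33 ^ 33 = 0. Stack: [0]
STORE_FAST n → n=0. Stack: []
LOAD_CONST → push 7. Stack: [7]
STORE_FAST x → x=7. Stack: []
LOAD_CONST → push 5. Stack: [5]
STORE_FAST n → n=5. Stack: []
LOAD_FAST_LOAD_FAST a,a → push 33,33. Stack: [33, 33]
BINARY_OP % → 33 % 33 = 0. Stack: [0]
LOAD_FAST a → push 33. Stack: [0, 33]
BINARY_OP ^ → 0 ^ 33 = 33. Stack: [33]
STORE_FAST x → x=33. Stack: []
LOAD_FAST a → push 33. Stack: [33]
LOAD_CONST → push 9. Stack: [33, 9]
BINARY_OP - → 33 - 9 = 24. Stack: [24]
LOAD_FAST x → push 33. Stack: [24, 33]
BINARY_OP - → 24 - 33 = -9. Stack: [-9]
STORE_FAST m → m=-9. Stack: []
LOAD_FAST x → push 33. Stack: [33]
LOAD_CONST → push 5. Stack: [33, 5]
BINARY_OP * → 33 * 5 = 165. Stack: [165]
LOAD_CONST → push 4. Stack: [165, 4]
BINARY_OP ^ → 165 ^ 4 = 161. Stack: [161]
STORE_FAST v → v=161. Stack: []
LOAD_CONST → push 2. Stack: [2]
LOAD_FAST x → push 33. Stack: [2, 33]
BINARY_OP - → 2 - 33 = -31. Stack: [-31]
LOAD_FAST_LOAD_FAST m,x → push -9,33. Stack: [-31, -9, 33]
BINARY_OP + → -9 + 33 = 24. Stack: [-31, 24]
BINARY_OP // → -31 // 24 = -2. Stack: [-2]
STORE_FAST n → n=-2. Stack: []
LOAD_FAST v → push 161. Stack: [161]
RETURN_VALUE → return 161.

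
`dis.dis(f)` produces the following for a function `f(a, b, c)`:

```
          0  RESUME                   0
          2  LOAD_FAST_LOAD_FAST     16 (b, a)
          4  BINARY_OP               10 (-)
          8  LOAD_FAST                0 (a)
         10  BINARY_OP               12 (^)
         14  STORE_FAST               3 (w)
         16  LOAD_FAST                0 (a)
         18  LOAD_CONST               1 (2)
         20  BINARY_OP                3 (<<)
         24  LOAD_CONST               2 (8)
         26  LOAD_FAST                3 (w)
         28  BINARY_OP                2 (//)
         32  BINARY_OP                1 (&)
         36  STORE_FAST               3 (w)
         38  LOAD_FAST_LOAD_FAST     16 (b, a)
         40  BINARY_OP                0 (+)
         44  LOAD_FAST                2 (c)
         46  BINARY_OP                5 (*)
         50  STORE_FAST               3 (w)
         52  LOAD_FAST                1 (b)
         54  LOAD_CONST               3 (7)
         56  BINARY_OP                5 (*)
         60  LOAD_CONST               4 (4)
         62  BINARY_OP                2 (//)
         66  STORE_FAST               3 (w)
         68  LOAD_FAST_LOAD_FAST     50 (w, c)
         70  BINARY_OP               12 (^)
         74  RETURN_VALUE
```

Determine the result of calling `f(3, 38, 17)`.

LOAD_FAST_LOAD_FAST b,a → push 38,3. Stack: [38, 3]
BINARY_OP - → 38 - 3 = 35. Stack: [35]
LOAD_FAST a → push 3. Stack: [35, 3]
BINARY_OP ^ → 35 ^ 3 = 32. Stack: [32]
STORE_FAST w → w=32. Stack: []
LOAD_FAST a → push 3. Stack: [3]
LOAD_CONST → push 2. Stack: [3, 2]
BINARY_OP << → 3 << 2 = 12. Stack: [12]
LOAD_CONST → push 8. Stack: [12, 8]
LOAD_FAST w → push 32. Stack: [12, 8, 32]
BINARY_OP // → 8 // 32 = 0. Stack: [12, 0]
BINARY_OP & → 12 & 0 = 0. Stack: [0]
STORE_FAST w → w=0. Stack: []
LOAD_FAST_LOAD_FAST b,a → push 38,3. Stack: [38, 3]
BINARY_OP + → 38 + 3 = 41. Stack: [41]
LOAD_FAST c → push 17. Stack: [41, 17]
BINARY_OP * → 41 * 17 = 697. Stack: [697]
STORE_FAST w → w=697. Stack: []
LOAD_FAST b → push 38. Stack: [38]
LOAD_CONST → push 7. Stack: [38, 7]
BINARY_OP * → 38 * 7 = 266. Stack: [266]
LOAD_CONST → push 4. Stack: [266, 4]
BINARY_OP // → 266 // 4 = 66. Stack: [66]
STORE_FAST w → w=66. Stack: []
LOAD_FAST_LOAD_FAST w,c → push 66,17. Stack: [66, 17]
BINARY_OP ^ → 66 ^ 17 = 83. Stack: [83]
RETURN_VALUE → return 83.

83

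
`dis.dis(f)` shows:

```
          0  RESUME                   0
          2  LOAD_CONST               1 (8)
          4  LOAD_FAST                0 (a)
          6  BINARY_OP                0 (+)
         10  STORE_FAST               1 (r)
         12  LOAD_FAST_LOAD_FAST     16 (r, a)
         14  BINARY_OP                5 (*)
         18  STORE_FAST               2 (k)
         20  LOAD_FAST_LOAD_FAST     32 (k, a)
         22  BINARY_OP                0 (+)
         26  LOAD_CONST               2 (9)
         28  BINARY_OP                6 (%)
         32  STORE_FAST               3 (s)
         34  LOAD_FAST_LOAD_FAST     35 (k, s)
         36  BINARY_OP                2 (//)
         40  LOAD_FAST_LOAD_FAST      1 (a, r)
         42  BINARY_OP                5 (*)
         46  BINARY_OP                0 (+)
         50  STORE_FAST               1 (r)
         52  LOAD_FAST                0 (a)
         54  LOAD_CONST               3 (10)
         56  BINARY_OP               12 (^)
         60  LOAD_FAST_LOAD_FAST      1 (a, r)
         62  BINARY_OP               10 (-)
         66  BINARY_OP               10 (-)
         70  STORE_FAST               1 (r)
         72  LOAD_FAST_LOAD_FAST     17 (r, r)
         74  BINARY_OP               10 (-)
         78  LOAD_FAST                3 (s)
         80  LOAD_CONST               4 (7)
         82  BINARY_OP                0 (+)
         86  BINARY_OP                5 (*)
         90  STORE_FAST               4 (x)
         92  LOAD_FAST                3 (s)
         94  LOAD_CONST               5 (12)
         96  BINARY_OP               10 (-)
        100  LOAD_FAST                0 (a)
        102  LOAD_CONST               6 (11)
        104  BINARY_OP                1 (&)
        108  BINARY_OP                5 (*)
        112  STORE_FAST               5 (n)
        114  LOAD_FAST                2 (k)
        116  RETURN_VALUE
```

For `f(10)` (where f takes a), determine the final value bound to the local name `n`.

-110

LOAD_CONST → push 8. Stack: [8]
LOAD_FAST a → push 10. Stack: [8, 10]
BINARY_OP + → 8 + 10 = 18. Stack: [18]
STORE_FAST r → r=18. Stack: []
LOAD_FAST_LOAD_FAST r,a → push 18,10. Stack: [18, 10]
BINARY_OP * → 18 * 10 = 180. Stack: [180]
STORE_FAST k → k=180. Stack: []
LOAD_FAST_LOAD_FAST k,a → push 180,10. Stack: [180, 10]
BINARY_OP + → 180 + 10 = 190. Stack: [190]
LOAD_CONST → push 9. Stack: [190, 9]
BINARY_OP % → 190 % 9 = 1. Stack: [1]
STORE_FAST s → s=1. Stack: []
LOAD_FAST_LOAD_FAST k,s → push 180,1. Stack: [180, 1]
BINARY_OP // → 180 // 1 = 180. Stack: [180]
LOAD_FAST_LOAD_FAST a,r → push 10,18. Stack: [180, 10, 18]
BINARY_OP * → 10 * 18 = 180. Stack: [180, 180]
BINARY_OP + → 180 + 180 = 360. Stack: [360]
STORE_FAST r → r=360. Stack: []
LOAD_FAST a → push 10. Stack: [10]
LOAD_CONST → push 10. Stack: [10, 10]
BINARY_OP ^ → 10 ^ 10 = 0. Stack: [0]
LOAD_FAST_LOAD_FAST a,r → push 10,360. Stack: [0, 10, 360]
BINARY_OP - → 10 - 360 = -350. Stack: [0, -350]
BINARY_OP - → 0 - -350 = 350. Stack: [350]
STORE_FAST r → r=350. Stack: []
LOAD_FAST_LOAD_FAST r,r → push 350,350. Stack: [350, 350]
BINARY_OP - → 350 - 350 = 0. Stack: [0]
LOAD_FAST s → push 1. Stack: [0, 1]
LOAD_CONST → push 7. Stack: [0, 1, 7]
BINARY_OP + → 1 + 7 = 8. Stack: [0, 8]
BINARY_OP * → 0 * 8 = 0. Stack: [0]
STORE_FAST x → x=0. Stack: []
LOAD_FAST s → push 1. Stack: [1]
LOAD_CONST → push 12. Stack: [1, 12]
BINARY_OP - → 1 - 12 = -11. Stack: [-11]
LOAD_FAST a → push 10. Stack: [-11, 10]
LOAD_CONST → push 11. Stack: [-11, 10, 11]
BINARY_OP & → 10 & 11 = 10. Stack: [-11, 10]
BINARY_OP * → -11 * 10 = -110. Stack: [-110]
STORE_FAST n → n=-110. Stack: []
LOAD_FAST k → push 180. Stack: [180]
RETURN_VALUE → return 180.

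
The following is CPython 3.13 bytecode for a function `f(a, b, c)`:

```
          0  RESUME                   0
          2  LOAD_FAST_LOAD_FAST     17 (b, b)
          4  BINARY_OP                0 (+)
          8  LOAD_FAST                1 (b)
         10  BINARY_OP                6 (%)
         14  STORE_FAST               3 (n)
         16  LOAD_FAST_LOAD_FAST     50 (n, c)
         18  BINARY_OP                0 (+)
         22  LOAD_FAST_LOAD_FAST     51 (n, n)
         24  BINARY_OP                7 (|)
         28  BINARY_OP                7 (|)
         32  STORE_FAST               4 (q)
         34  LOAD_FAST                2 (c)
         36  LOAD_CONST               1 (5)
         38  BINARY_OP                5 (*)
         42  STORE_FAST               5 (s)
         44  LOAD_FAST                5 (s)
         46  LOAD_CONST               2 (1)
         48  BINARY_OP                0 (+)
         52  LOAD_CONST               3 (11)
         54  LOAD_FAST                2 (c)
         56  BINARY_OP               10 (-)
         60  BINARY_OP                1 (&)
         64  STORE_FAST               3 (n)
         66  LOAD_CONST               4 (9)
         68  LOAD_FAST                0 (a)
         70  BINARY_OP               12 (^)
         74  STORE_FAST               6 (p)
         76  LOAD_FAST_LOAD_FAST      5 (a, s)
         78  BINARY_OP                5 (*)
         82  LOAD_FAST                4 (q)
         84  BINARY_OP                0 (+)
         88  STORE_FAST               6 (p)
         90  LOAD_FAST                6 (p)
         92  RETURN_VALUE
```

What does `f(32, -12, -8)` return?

-1288

LOAD_FAST_LOAD_FAST b,b → push -12,-12. Stack: [-12, -12]
BINARY_OP + → -12 + -12 = -24. Stack: [-24]
LOAD_FAST b → push -12. Stack: [-24, -12]
BINARY_OP % → -24 % -12 = 0. Stack: [0]
STORE_FAST n → n=0. Stack: []
LOAD_FAST_LOAD_FAST n,c → push 0,-8. Stack: [0, -8]
BINARY_OP + → 0 + -8 = -8. Stack: [-8]
LOAD_FAST_LOAD_FAST n,n → push 0,0. Stack: [-8, 0, 0]
BINARY_OP | → 0 | 0 = 0. Stack: [-8, 0]
BINARY_OP | → -8 | 0 = -8. Stack: [-8]
STORE_FAST q → q=-8. Stack: []
LOAD_FAST c → push -8. Stack: [-8]
LOAD_CONST → push 5. Stack: [-8, 5]
BINARY_OP * → -8 * 5 = -40. Stack: [-40]
STORE_FAST s → s=-40. Stack: []
LOAD_FAST s → push -40. Stack: [-40]
LOAD_CONST → push 1. Stack: [-40, 1]
BINARY_OP + → -40 + 1 = -39. Stack: [-39]
LOAD_CONST → push 11. Stack: [-39, 11]
LOAD_FAST c → push -8. Stack: [-39, 11, -8]
BINARY_OP - → 11 - -8 = 19. Stack: [-39, 19]
BINARY_OP & → -39 & 19 = 17. Stack: [17]
STORE_FAST n → n=17. Stack: []
LOAD_CONST → push 9. Stack: [9]
LOAD_FAST a → push 32. Stack: [9, 32]
BINARY_OP ^ → 9 ^ 32 = 41. Stack: [41]
STORE_FAST p → p=41. Stack: []
LOAD_FAST_LOAD_FAST a,s → push 32,-40. Stack: [32, -40]
BINARY_OP * → 32 * -40 = -1280. Stack: [-1280]
LOAD_FAST q → push -8. Stack: [-1280, -8]
BINARY_OP + → -1280 + -8 = -1288. Stack: [-1288]
STORE_FAST p → p=-1288. Stack: []
LOAD_FAST p → push -1288. Stack: [-1288]
RETURN_VALUE → return -1288.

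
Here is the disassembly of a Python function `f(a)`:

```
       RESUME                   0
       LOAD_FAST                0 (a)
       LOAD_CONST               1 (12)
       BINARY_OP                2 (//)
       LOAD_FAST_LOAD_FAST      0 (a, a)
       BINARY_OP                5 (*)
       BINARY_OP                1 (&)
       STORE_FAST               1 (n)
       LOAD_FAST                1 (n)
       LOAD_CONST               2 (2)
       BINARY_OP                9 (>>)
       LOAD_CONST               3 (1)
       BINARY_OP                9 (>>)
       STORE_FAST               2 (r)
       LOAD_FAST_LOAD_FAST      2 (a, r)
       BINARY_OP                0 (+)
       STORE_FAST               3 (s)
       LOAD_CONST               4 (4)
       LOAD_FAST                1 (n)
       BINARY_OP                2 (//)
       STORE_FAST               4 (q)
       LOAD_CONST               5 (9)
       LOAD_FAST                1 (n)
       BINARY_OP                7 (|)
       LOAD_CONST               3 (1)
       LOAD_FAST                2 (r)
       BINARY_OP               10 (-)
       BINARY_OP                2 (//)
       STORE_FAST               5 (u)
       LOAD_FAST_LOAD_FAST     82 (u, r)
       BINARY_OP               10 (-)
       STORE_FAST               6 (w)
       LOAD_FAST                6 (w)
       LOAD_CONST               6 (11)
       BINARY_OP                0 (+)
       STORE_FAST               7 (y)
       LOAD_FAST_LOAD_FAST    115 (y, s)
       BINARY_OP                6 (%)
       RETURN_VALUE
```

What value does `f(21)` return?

20

LOAD_FAST a → push 21. Stack: [21]
LOAD_CONST → push 12. Stack: [21, 12]
BINARY_OP // → 21 // 12 = 1. Stack: [1]
LOAD_FAST_LOAD_FAST a,a → push 21,21. Stack: [1, 21, 21]
BINARY_OP * → 21 * 21 = 441. Stack: [1, 441]
BINARY_OP & → 1 & 441 = 1. Stack: [1]
STORE_FAST n → n=1. Stack: []
LOAD_FAST n → push 1. Stack: [1]
LOAD_CONST → push 2. Stack: [1, 2]
BINARY_OP >> → 1 >> 2 = 0. Stack: [0]
LOAD_CONST → push 1. Stack: [0, 1]
BINARY_OP >> → 0 >> 1 = 0. Stack: [0]
STORE_FAST r → r=0. Stack: []
LOAD_FAST_LOAD_FAST a,r → push 21,0. Stack: [21, 0]
BINARY_OP + → 21 + 0 = 21. Stack: [21]
STORE_FAST s → s=21. Stack: []
LOAD_CONST → push 4. Stack: [4]
LOAD_FAST n → push 1. Stack: [4, 1]
BINARY_OP // → 4 // 1 = 4. Stack: [4]
STORE_FAST q → q=4. Stack: []
LOAD_CONST → push 9. Stack: [9]
LOAD_FAST n → push 1. Stack: [9, 1]
BINARY_OP | → 9 | 1 = 9. Stack: [9]
LOAD_CONST → push 1. Stack: [9, 1]
LOAD_FAST r → push 0. Stack: [9, 1, 0]
BINARY_OP - → 1 - 0 = 1. Stack: [9, 1]
BINARY_OP // → 9 // 1 = 9. Stack: [9]
STORE_FAST u → u=9. Stack: []
LOAD_FAST_LOAD_FAST u,r → push 9,0. Stack: [9, 0]
BINARY_OP - → 9 - 0 = 9. Stack: [9]
STORE_FAST w → w=9. Stack: []
LOAD_FAST w → push 9. Stack: [9]
LOAD_CONST → push 11. Stack: [9, 11]
BINARY_OP + → 9 + 11 = 20. Stack: [20]
STORE_FAST y → y=20. Stack: []
LOAD_FAST_LOAD_FAST y,s → push 20,21. Stack: [20, 21]
BINARY_OP % → 20 % 21 = 20. Stack: [20]
RETURN_VALUE → return 20.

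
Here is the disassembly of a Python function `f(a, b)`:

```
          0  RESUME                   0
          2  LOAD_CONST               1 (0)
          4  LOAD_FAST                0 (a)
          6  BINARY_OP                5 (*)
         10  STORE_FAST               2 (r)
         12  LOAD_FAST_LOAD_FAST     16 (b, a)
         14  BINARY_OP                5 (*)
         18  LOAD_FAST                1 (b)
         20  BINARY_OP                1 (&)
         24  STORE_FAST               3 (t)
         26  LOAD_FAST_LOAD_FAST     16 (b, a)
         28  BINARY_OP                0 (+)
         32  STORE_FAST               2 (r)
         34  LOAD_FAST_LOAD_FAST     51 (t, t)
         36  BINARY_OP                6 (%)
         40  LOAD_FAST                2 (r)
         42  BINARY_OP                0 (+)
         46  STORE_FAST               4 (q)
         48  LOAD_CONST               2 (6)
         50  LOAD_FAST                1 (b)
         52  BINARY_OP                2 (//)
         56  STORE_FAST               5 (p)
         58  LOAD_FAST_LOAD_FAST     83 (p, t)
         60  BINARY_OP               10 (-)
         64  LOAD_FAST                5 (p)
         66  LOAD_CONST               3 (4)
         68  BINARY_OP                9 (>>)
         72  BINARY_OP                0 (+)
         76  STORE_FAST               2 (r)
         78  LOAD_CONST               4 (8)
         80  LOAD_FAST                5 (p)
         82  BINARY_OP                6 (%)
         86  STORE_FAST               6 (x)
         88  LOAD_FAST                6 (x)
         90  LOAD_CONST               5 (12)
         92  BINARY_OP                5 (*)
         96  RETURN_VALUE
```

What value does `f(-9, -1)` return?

-48

LOAD_CONST → push 0. Stack: [0]
LOAD_FAST a → push -9. Stack: [0, -9]
BINARY_OP * → 0 * -9 = 0. Stack: [0]
STORE_FAST r → r=0. Stack: []
LOAD_FAST_LOAD_FAST b,a → push -1,-9. Stack: [-1, -9]
BINARY_OP * → -1 * -9 = 9. Stack: [9]
LOAD_FAST b → push -1. Stack: [9, -1]
BINARY_OP & → 9 & -1 = 9. Stack: [9]
STORE_FAST t → t=9. Stack: []
LOAD_FAST_LOAD_FAST b,a → push -1,-9. Stack: [-1, -9]
BINARY_OP + → -1 + -9 = -10. Stack: [-10]
STORE_FAST r → r=-10. Stack: []
LOAD_FAST_LOAD_FAST t,t → push 9,9. Stack: [9, 9]
BINARY_OP % → 9 % 9 = 0. Stack: [0]
LOAD_FAST r → push -10. Stack: [0, -10]
BINARY_OP + → 0 + -10 = -10. Stack: [-10]
STORE_FAST q → q=-10. Stack: []
LOAD_CONST → push 6. Stack: [6]
LOAD_FAST b → push -1. Stack: [6, -1]
BINARY_OP // → 6 // -1 = -6. Stack: [-6]
STORE_FAST p → p=-6. Stack: []
LOAD_FAST_LOAD_FAST p,t → push -6,9. Stack: [-6, 9]
BINARY_OP - → -6 - 9 = -15. Stack: [-15]
LOAD_FAST p → push -6. Stack: [-15, -6]
LOAD_CONST → push 4. Stack: [-15, -6, 4]
BINARY_OP >> → -6 >> 4 = -1. Stack: [-15, -1]
BINARY_OP + → -15 + -1 = -16. Stack: [-16]
STORE_FAST r → r=-16. Stack: []
LOAD_CONST → push 8. Stack: [8]
LOAD_FAST p → push -6. Stack: [8, -6]
BINARY_OP % → 8 % -6 = -4. Stack: [-4]
STORE_FAST x → x=-4. Stack: []
LOAD_FAST x → push -4. Stack: [-4]
LOAD_CONST → push 12. Stack: [-4, 12]
BINARY_OP * → -4 * 12 = -48. Stack: [-48]
RETURN_VALUE → return -48.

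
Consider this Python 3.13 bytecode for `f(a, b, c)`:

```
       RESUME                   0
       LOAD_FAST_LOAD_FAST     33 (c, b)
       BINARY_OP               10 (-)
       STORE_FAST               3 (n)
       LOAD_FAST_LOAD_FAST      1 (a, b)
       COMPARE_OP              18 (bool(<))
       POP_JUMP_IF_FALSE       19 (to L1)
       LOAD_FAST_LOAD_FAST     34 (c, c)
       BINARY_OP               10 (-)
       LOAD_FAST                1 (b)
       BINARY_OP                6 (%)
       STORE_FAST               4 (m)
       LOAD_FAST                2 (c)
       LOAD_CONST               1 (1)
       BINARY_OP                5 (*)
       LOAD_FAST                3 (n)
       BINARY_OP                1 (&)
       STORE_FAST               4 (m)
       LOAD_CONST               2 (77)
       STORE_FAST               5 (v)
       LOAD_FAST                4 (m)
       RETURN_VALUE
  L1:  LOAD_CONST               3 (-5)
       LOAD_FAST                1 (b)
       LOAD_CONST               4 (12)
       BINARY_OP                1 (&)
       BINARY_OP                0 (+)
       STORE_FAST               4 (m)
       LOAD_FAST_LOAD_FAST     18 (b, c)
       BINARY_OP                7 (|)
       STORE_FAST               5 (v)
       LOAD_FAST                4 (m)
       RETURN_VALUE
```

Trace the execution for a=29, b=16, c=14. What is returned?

-5

LOAD_FAST_LOAD_FAST c,b → push 14,16. Stack: [14, 16]
BINARY_OP - → 14 - 16 = -2. Stack: [-2]
STORE_FAST n → n=-2. Stack: []
LOAD_FAST_LOAD_FAST a,b → push 29,16. Stack: [29, 16]
COMPARE_OP bool(<) → 29 vs 16 = False. Stack: [False]
POP_JUMP_IF_FALSE → pop False; jump. Stack: []
LOAD_CONST → push -5. Stack: [-5]
LOAD_FAST b → push 16. Stack: [-5, 16]
LOAD_CONST → push 12. Stack: [-5, 16, 12]
BINARY_OP & → 16 & 12 = 0. Stack: [-5, 0]
BINARY_OP + → -5 + 0 = -5. Stack: [-5]
STORE_FAST m → m=-5. Stack: []
LOAD_FAST_LOAD_FAST b,c → push 16,14. Stack: [16, 14]
BINARY_OP | → 16 | 14 = 30. Stack: [30]
STORE_FAST v → v=30. Stack: []
LOAD_FAST m → push -5. Stack: [-5]
RETURN_VALUE → return -5.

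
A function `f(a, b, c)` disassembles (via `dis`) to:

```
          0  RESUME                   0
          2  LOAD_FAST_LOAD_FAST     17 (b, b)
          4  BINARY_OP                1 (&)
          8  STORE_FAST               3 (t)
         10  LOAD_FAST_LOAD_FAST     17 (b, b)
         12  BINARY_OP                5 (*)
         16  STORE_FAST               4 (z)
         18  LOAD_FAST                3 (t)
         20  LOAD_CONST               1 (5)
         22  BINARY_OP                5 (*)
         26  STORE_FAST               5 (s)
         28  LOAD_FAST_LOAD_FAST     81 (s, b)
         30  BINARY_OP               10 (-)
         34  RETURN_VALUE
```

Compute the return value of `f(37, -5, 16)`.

LOAD_FAST_LOAD_FAST b,b → push -5,-5. Stack: [-5, -5]
BINARY_OP & → -5 & -5 = -5. Stack: [-5]
STORE_FAST t → t=-5. Stack: []
LOAD_FAST_LOAD_FAST b,b → push -5,-5. Stack: [-5, -5]
BINARY_OP * → -5 * -5 = 25. Stack: [25]
STORE_FAST z → z=25. Stack: []
LOAD_FAST t → push -5. Stack: [-5]
LOAD_CONST → push 5. Stack: [-5, 5]
BINARY_OP * → -5 * 5 = -25. Stack: [-25]
STORE_FAST s → s=-25. Stack: []
LOAD_FAST_LOAD_FAST s,b → push -25,-5. Stack: [-25, -5]
BINARY_OP - → -25 - -5 = -20. Stack: [-20]
RETURN_VALUE → return -20.

-20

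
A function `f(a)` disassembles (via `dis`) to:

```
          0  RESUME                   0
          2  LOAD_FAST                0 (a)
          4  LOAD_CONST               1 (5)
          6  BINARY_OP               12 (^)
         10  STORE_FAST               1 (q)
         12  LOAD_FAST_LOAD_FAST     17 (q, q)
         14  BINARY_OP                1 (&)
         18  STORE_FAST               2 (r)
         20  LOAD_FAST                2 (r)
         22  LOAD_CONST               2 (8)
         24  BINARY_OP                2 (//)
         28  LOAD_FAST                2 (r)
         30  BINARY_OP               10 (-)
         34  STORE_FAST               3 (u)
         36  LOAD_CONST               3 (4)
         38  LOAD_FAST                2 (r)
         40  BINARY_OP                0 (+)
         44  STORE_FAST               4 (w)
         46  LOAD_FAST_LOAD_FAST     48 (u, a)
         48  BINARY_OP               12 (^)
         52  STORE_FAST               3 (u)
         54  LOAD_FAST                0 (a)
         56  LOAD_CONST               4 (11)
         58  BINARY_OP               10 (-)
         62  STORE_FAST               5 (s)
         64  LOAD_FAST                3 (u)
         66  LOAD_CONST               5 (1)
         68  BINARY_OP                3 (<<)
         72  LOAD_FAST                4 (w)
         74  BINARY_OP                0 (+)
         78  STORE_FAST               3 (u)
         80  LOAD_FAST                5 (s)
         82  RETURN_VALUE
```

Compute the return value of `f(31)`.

LOAD_FAST a → push 31. Stack: [31]
LOAD_CONST → push 5. Stack: [31, 5]
BINARY_OP ^ → 31 ^ 5 = 26. Stack: [26]
STORE_FAST q → q=26. Stack: []
LOAD_FAST_LOAD_FAST q,q → push 26,26. Stack: [26, 26]
BINARY_OP & → 26 & 26 = 26. Stack: [26]
STORE_FAST r → r=26. Stack: []
LOAD_FAST r → push 26. Stack: [26]
LOAD_CONST → push 8. Stack: [26, 8]
BINARY_OP // → 26 // 8 = 3. Stack: [3]
LOAD_FAST r → push 26. Stack: [3, 26]
BINARY_OP - → 3 - 26 = -23. Stack: [-23]
STORE_FAST u → u=-23. Stack: []
LOAD_CONST → push 4. Stack: [4]
LOAD_FAST r → push 26. Stack: [4, 26]
BINARY_OP + → 4 + 26 = 30. Stack: [30]
STORE_FAST w → w=30. Stack: []
LOAD_FAST_LOAD_FAST u,a → push -23,31. Stack: [-23, 31]
BINARY_OP ^ → -23 ^ 31 = -10. Stack: [-10]
STORE_FAST u → u=-10. Stack: []
LOAD_FAST a → push 31. Stack: [31]
LOAD_CONST → push 11. Stack: [31, 11]
BINARY_OP - → 31 - 11 = 20. Stack: [20]
STORE_FAST s → s=20. Stack: []
LOAD_FAST u → push -10. Stack: [-10]
LOAD_CONST → push 1. Stack: [-10, 1]
BINARY_OP << → -10 << 1 = -20. Stack: [-20]
LOAD_FAST w → push 30. Stack: [-20, 30]
BINARY_OP + → -20 + 30 = 10. Stack: [10]
STORE_FAST u → u=10. Stack: []
LOAD_FAST s → push 20. Stack: [20]
RETURN_VALUE → return 20.

20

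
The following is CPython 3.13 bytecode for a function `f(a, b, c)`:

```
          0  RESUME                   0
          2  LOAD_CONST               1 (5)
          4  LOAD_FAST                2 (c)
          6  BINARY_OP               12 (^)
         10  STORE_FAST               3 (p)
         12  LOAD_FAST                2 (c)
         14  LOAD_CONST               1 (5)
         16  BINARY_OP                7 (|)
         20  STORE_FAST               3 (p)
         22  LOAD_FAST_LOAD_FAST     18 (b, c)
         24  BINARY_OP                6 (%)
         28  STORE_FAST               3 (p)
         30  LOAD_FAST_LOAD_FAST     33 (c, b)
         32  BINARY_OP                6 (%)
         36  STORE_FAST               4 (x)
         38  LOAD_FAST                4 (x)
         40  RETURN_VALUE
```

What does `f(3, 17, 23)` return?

6

LOAD_CONST → push 5. Stack: [5]
LOAD_FAST c → push 23. Stack: [5, 23]
BINARY_OP ^ → 5 ^ 23 = 18. Stack: [18]
STORE_FAST p → p=18. Stack: []
LOAD_FAST c → push 23. Stack: [23]
LOAD_CONST → push 5. Stack: [23, 5]
BINARY_OP | → 23 | 5 = 23. Stack: [23]
STORE_FAST p → p=23. Stack: []
LOAD_FAST_LOAD_FAST b,c → push 17,23. Stack: [17, 23]
BINARY_OP % → 17 % 23 = 17. Stack: [17]
STORE_FAST p → p=17. Stack: []
LOAD_FAST_LOAD_FAST c,b → push 23,17. Stack: [23, 17]
BINARY_OP % → 23 % 17 = 6. Stack: [6]
STORE_FAST x → x=6. Stack: []
LOAD_FAST x → push 6. Stack: [6]
RETURN_VALUE → return 6.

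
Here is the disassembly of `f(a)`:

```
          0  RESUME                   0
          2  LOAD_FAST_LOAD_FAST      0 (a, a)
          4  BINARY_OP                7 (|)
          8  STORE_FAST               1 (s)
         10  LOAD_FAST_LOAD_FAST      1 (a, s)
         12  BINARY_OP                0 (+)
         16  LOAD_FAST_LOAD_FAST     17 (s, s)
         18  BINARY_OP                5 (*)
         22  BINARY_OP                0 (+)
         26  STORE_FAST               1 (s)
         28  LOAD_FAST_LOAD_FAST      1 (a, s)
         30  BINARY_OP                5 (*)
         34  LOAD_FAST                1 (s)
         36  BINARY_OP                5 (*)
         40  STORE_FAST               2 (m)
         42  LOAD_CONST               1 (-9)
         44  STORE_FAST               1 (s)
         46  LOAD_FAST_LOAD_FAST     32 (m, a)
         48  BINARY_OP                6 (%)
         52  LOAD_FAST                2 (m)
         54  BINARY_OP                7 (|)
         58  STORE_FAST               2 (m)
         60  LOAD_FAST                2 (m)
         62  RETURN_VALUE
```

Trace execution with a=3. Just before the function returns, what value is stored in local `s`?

LOAD_FAST_LOAD_FAST a,a → push 3,3. Stack: [3, 3]
BINARY_OP | → 3 | 3 = 3. Stack: [3]
STORE_FAST s → s=3. Stack: []
LOAD_FAST_LOAD_FAST a,s → push 3,3. Stack: [3, 3]
BINARY_OP + → 3 + 3 = 6. Stack: [6]
LOAD_FAST_LOAD_FAST s,s → push 3,3. Stack: [6, 3, 3]
BINARY_OP * → 3 * 3 = 9. Stack: [6, 9]
BINARY_OP + → 6 + 9 = 15. Stack: [15]
STORE_FAST s → s=15. Stack: []
LOAD_FAST_LOAD_FAST a,s → push 3,15. Stack: [3, 15]
BINARY_OP * → 3 * 15 = 45. Stack: [45]
LOAD_FAST s → push 15. Stack: [45, 15]
BINARY_OP * → 45 * 15 = 675. Stack: [675]
STORE_FAST m → m=675. Stack: []
LOAD_CONST → push -9. Stack: [-9]
STORE_FAST s → s=-9. Stack: []
LOAD_FAST_LOAD_FAST m,a → push 675,3. Stack: [675, 3]
BINARY_OP % → 675 % 3 = 0. Stack: [0]
LOAD_FAST m → push 675. Stack: [0, 675]
BINARY_OP | → 0 | 675 = 675. Stack: [675]
STORE_FAST m → m=675. Stack: []
LOAD_FAST m → push 675. Stack: [675]
RETURN_VALUE → return 675.

-9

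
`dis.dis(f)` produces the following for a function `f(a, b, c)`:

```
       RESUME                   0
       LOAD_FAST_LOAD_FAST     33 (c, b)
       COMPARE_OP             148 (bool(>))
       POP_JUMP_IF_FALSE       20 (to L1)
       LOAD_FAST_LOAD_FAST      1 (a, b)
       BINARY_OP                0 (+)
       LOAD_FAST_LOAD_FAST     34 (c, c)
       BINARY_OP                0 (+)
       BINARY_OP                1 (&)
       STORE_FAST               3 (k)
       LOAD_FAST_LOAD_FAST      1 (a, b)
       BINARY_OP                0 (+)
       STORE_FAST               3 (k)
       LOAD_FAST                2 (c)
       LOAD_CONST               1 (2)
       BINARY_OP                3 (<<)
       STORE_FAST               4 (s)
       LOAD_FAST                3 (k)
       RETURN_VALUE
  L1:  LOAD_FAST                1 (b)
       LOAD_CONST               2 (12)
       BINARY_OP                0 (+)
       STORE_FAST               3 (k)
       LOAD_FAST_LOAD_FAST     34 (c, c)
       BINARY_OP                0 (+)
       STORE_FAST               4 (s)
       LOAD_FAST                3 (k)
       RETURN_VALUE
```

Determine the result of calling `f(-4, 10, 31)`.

LOAD_FAST_LOAD_FAST c,b → push 31,10. Stack: [31, 10]
COMPARE_OP bool(>) → 31 vs 10 = True. Stack: [True]
POP_JUMP_IF_FALSE → pop True; no jump. Stack: []
LOAD_FAST_LOAD_FAST a,b → push -4,10. Stack: [-4, 10]
BINARY_OP + → -4 + 10 = 6. Stack: [6]
LOAD_FAST_LOAD_FAST c,c → push 31,31. Stack: [6, 31, 31]
BINARY_OP + → 31 + 31 = 62. Stack: [6, 62]
BINARY_OP & → 6 & 62 = 6. Stack: [6]
STORE_FAST k → k=6. Stack: []
LOAD_FAST_LOAD_FAST a,b → push -4,10. Stack: [-4, 10]
BINARY_OP + → -4 + 10 = 6. Stack: [6]
STORE_FAST k → k=6. Stack: []
LOAD_FAST c → push 31. Stack: [31]
LOAD_CONST → push 2. Stack: [31, 2]
BINARY_OP << → 31 << 2 = 124. Stack: [124]
STORE_FAST s → s=124. Stack: []
LOAD_FAST k → push 6. Stack: [6]
RETURN_VALUE → return 6.

6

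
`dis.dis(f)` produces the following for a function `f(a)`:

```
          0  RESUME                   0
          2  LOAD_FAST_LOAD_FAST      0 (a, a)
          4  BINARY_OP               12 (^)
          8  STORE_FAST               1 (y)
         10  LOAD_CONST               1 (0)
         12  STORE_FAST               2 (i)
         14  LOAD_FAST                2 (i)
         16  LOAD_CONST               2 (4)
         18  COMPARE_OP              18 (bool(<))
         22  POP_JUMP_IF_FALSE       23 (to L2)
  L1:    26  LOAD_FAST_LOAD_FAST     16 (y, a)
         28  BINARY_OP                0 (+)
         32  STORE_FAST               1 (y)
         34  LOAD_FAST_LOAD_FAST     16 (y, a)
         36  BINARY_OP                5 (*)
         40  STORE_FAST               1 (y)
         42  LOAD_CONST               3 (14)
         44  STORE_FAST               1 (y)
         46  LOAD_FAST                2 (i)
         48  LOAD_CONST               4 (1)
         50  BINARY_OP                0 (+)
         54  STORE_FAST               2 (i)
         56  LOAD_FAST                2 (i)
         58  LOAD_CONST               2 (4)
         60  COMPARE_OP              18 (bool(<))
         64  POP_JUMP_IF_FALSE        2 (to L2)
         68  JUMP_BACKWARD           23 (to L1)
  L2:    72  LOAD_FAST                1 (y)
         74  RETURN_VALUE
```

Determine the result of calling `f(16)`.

LOAD_FAST_LOAD_FAST a,a → push 16,16
BINARY_OP ^ → 16 ^ 16 = 0
STORE_FAST y → y=0
LOAD_CONST → push 0
STORE_FAST i → i=0
LOAD_FAST i → push 0
LOAD_CONST → push 4
COMPARE_OP bool(<) → 0 vs 4 = True
POP_JUMP_IF_FALSE → pop True; no jump
LOAD_FAST_LOAD_FAST y,a → push 0,16
BINARY_OP + → 0 + 16 = 16
STORE_FAST y → y=16
LOAD_FAST_LOAD_FAST y,a → push 16,16
BINARY_OP * → 16 * 16 = 256
STORE_FAST y → y=256
LOAD_CONST → push 14
STORE_FAST y → y=14
LOAD_FAST i → push 0
LOAD_CONST → push 1
BINARY_OP + → 0 + 1 = 1
STORE_FAST i → i=1
LOAD_FAST i → push 1
LOAD_CONST → push 4
COMPARE_OP bool(<) → 1 vs 4 = True
POP_JUMP_IF_FALSE → pop True; no jump
LOAD_FAST_LOAD_FAST y,a → push 14,16
BINARY_OP + → 14 + 16 = 30
STORE_FAST y → y=30
LOAD_FAST_LOAD_FAST y,a → push 30,16
BINARY_OP * → 30 * 16 = 480
STORE_FAST y → y=480
LOAD_CONST → push 14
STORE_FAST y → y=14
LOAD_FAST i → push 1
LOAD_CONST → push 1
BINARY_OP + → 1 + 1 = 2
STORE_FAST i → i=2
LOAD_FAST i → push 2
LOAD_CONST → push 4
COMPARE_OP bool(<) → 2 vs 4 = True
POP_JUMP_IF_FALSE → pop True; no jump
LOAD_FAST_LOAD_FAST y,a → push 14,16
BINARY_OP + → 14 + 16 = 30
STORE_FAST y → y=30
LOAD_FAST_LOAD_FAST y,a → push 30,16
BINARY_OP * → 30 * 16 = 480
STORE_FAST y → y=480
LOAD_CONST → push 14
STORE_FAST y → y=14
LOAD_FAST i → push 2
LOAD_CONST → push 1
BINARY_OP + → 2 + 1 = 3
STORE_FAST i → i=3
LOAD_FAST i → push 3
LOAD_CONST → push 4
COMPARE_OP bool(<) → 3 vs 4 = True
POP_JUMP_IF_FALSE → pop True; no jump
LOAD_FAST_LOAD_FAST y,a → push 14,16
BINARY_OP + → 14 + 16 = 30
STORE_FAST y → y=30
LOAD_FAST_LOAD_FAST y,a → push 30,16
BINARY_OP * → 30 * 16 = 480
STORE_FAST y → y=480
LOAD_CONST → push 14
STORE_FAST y → y=14
LOAD_FAST i → push 3
LOAD_CONST → push 1
BINARY_OP + → 3 + 1 = 4
STORE_FAST i → i=4
LOAD_FAST i → push 4
LOAD_CONST → push 4
COMPARE_OP bool(<) → 4 vs 4 = False
POP_JUMP_IF_FALSE → pop False; jump
LOAD_FAST y → push 14
RETURN_VALUE → return 14.

14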